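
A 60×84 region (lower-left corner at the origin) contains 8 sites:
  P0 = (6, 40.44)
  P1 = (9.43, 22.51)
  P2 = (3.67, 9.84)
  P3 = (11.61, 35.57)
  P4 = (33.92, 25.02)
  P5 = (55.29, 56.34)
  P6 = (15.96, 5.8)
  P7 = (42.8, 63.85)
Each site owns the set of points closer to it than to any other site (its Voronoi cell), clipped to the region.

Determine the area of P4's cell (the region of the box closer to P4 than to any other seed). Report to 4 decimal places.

1. box [0,60]×[0,84]: [(0, 0) (60, 0) (60, 84) (0, 84)]
2. ⊥bis P4·P0 via (19.96,32.73): [(1.8835, 0) (60, 0) (60, 84) (48.276, 84)]  |A|=2933.3011
3. ⊥bis P4·P1 via (21.675,23.765): [(20.6315, 33.9459) (24.1107, 0) (60, 0) (60, 84) (48.276, 84)]  |A|=2556.0392
4. ⊥bis P4·P2 via (18.795,17.43): [(20.6315, 33.9459) (23.2301, 8.5919) (27.5417, 0) (60, 0) (60, 84) (48.276, 84)]  |A|=2541.2998
5. ⊥bis P4·P3 via (22.765,30.295): [(47.477, 82.5532) (21.3191, 27.2374) (23.2301, 8.5919) (27.5417, 0) (60, 0) (60, 84) (48.276, 84)]  |A|=2434.5427
6. ⊥bis P4·P5 via (44.605,40.68): [(31.8056, 49.4132) (21.3191, 27.2374) (23.2301, 8.5919) (27.5417, 0) (60, 0) (60, 30.1758)]  |A|=1471.1219
7. ⊥bis P4·P6 via (24.94,15.41): [(31.8056, 49.4132) (21.3191, 27.2374) (22.2762, 17.8992) (41.4311, 0) (60, 0) (60, 30.1758)]  |A|=1330.8509
8. ⊥bis P4·P7 via (38.36,44.435): [(39.4755, 44.1799) (30.3209, 46.2734) (21.3191, 27.2374) (22.2762, 17.8992) (41.4311, 0) (60, 0) (60, 30.1758)]  |A|=1314.9253
9. canonical 7-gon: [(39.4755, 44.1799) (30.3209, 46.2734) (21.3191, 27.2374) (22.2762, 17.8992) (41.4311, 0) (60, 0) (60, 30.1758)]
10. shoelace: 1314.9253

Area of P4's cell: 1314.9253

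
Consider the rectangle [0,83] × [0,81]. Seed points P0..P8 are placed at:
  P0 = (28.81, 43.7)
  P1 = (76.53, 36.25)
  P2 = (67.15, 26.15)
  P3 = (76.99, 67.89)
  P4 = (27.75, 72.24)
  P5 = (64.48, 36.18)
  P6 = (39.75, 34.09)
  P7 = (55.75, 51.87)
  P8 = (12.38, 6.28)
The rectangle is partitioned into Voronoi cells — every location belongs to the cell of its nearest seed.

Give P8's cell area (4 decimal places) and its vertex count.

Area of P8's cell: 938.9491 (5 vertices)

1. box [0,83]×[0,81]: [(0, 0) (83, 0) (83, 81) (0, 81)]
2. ⊥bis P8·P0 via (20.595,24.99): [(0, 34.0326) (0, 0) (77.5108, 0)]  |A|=1318.948
3. ⊥bis P8·P1 via (44.455,21.265): [(48.423, 12.7715) (0, 34.0326) (0, 0) (54.3897, 0)]  |A|=1171.3023
4. ⊥bis P8·P2 via (39.765,16.215): [(39.6105, 16.6409) (0, 34.0326) (0, 0) (45.6476, 0)]  |A|=1053.8332
5. ⊥bis P8·P3 via (44.685,37.085): [(39.6105, 16.6409) (0, 34.0326) (0, 0) (45.6476, 0)]  |A|=1053.8332
6. ⊥bis P8·P4 via (20.065,39.26): [(39.6105, 16.6409) (0, 34.0326) (0, 0) (45.6476, 0)]  |A|=1053.8332
7. ⊥bis P8·P5 via (38.43,21.23): [(39.6105, 16.6409) (0, 34.0326) (0, 0) (45.6476, 0)]  |A|=1053.8332
8. ⊥bis P8·P6 via (26.065,20.185): [(45.1329, 1.4188) (21.6562, 24.5241) (0, 34.0326) (0, 0) (45.6476, 0)]  |A|=938.9491
9. ⊥bis P8·P7 via (34.065,29.075): [(45.1329, 1.4188) (21.6562, 24.5241) (0, 34.0326) (0, 0) (45.6476, 0)]  |A|=938.9491
10. canonical 5-gon: [(45.1329, 1.4188) (21.6562, 24.5241) (0, 34.0326) (0, 0) (45.6476, 0)]
11. shoelace: 938.9491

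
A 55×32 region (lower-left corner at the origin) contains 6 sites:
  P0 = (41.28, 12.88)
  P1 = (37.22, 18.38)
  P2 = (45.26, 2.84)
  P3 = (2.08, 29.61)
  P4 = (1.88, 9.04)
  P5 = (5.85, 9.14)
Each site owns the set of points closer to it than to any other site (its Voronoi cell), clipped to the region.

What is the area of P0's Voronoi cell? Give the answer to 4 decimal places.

Area of P0's cell: 290.9774

1. box [0,55]×[0,32]: [(0, 0) (55, 0) (55, 32) (0, 32)]
2. ⊥bis P0·P1 via (39.25,15.63): [(18.0764, 0) (55, 0) (55, 27.2564)]  |A|=503.2022
3. ⊥bis P0·P2 via (43.27,7.86): [(18.0764, 0) (23.4423, 0) (55, 12.5099) (55, 27.2564)]  |A|=305.8094
4. ⊥bis P0·P3 via (21.68,21.245): [(18.0764, 0) (23.4423, 0) (55, 12.5099) (55, 27.2564)]  |A|=305.8094
5. ⊥bis P0·P4 via (21.58,10.96): [(22.3413, 3.1483) (22.6482, 0) (23.4423, 0) (55, 12.5099) (55, 27.2564)]  |A|=298.6126
6. ⊥bis P0·P5 via (23.565,11.01): [(24.2464, 4.5546) (24.6756, 0.4889) (55, 12.5099) (55, 27.2564)]  |A|=290.9774
7. canonical 4-gon: [(24.2464, 4.5546) (24.6756, 0.4889) (55, 12.5099) (55, 27.2564)]
8. shoelace: 290.9774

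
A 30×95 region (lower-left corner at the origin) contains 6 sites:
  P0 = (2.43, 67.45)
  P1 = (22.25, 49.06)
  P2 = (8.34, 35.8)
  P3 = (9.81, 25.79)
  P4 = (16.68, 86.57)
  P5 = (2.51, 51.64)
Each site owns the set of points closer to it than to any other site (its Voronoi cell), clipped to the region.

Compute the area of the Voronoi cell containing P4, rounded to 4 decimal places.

1. box [0,30]×[0,95]: [(0, 0) (30, 0) (30, 95) (0, 95)]
2. ⊥bis P4·P0 via (9.555,77.01): [(0, 84.1313) (30, 61.7725) (30, 95) (0, 95)]  |A|=661.4436
3. ⊥bis P4·P1 via (19.465,67.815): [(0, 84.1313) (21.4891, 68.1156) (30, 69.3794) (30, 95) (0, 95)]  |A|=629.073
4. ⊥bis P4·P2 via (12.51,61.185): [(0, 84.1313) (21.4891, 68.1156) (30, 69.3794) (30, 95) (0, 95)]  |A|=629.073
5. ⊥bis P4·P3 via (13.245,56.18): [(0, 84.1313) (21.4891, 68.1156) (30, 69.3794) (30, 95) (0, 95)]  |A|=629.073
6. ⊥bis P4·P5 via (9.595,69.105): [(0, 84.1313) (21.4891, 68.1156) (30, 69.3794) (30, 95) (0, 95)]  |A|=629.073
7. canonical 5-gon: [(0, 84.1313) (21.4891, 68.1156) (30, 69.3794) (30, 95) (0, 95)]
8. shoelace: 629.073

Area of P4's cell: 629.0730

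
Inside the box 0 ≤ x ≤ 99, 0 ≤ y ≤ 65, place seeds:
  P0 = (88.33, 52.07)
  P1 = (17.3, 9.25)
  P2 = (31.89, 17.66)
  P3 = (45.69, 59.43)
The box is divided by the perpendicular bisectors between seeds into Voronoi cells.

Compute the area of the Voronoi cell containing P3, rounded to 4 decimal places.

Area of P3's cell: 1604.3169

1. box [0,99]×[0,65]: [(0, 0) (99, 0) (99, 65) (0, 65)]
2. ⊥bis P3·P0 via (67.01,55.75): [(0, 0) (57.3871, 0) (68.6066, 65) (0, 65)]  |A|=4094.7963
3. ⊥bis P3·P1 via (31.495,34.34): [(0, 52.1587) (60.4836, 17.9393) (68.6066, 65) (0, 65)]  |A|=2002.6804
4. ⊥bis P3·P2 via (38.79,38.545): [(0, 52.1587) (3.3913, 50.2401) (62.678, 30.6529) (68.6066, 65) (0, 65)]  |A|=1604.3169
5. canonical 5-gon: [(0, 52.1587) (3.3913, 50.2401) (62.678, 30.6529) (68.6066, 65) (0, 65)]
6. shoelace: 1604.3169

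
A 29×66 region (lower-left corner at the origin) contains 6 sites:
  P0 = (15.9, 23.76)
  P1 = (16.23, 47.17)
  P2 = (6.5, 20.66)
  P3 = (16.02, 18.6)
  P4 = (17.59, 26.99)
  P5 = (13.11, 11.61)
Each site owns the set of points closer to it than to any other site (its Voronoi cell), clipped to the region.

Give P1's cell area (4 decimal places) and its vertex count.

Area of P1's cell: 838.0900 (5 vertices)

1. box [0,29]×[0,66]: [(0, 0) (29, 0) (29, 66) (0, 66)]
2. ⊥bis P1·P0 via (16.065,35.465): [(0, 35.6915) (29, 35.2827) (29, 66) (0, 66)]  |A|=884.8752
3. ⊥bis P1·P2 via (11.365,33.915): [(0, 38.0863) (6.7855, 35.5958) (29, 35.2827) (29, 66) (0, 66)]  |A|=876.7501
4. ⊥bis P1·P3 via (16.125,32.885): [(0, 38.0863) (6.7855, 35.5958) (29, 35.2827) (29, 66) (0, 66)]  |A|=876.7501
5. ⊥bis P1·P4 via (16.91,37.08): [(0, 38.0863) (4.9397, 36.2733) (29, 37.8948) (29, 66) (0, 66)]  |A|=838.09
6. ⊥bis P1·P5 via (14.67,29.39): [(0, 38.0863) (4.9397, 36.2733) (29, 37.8948) (29, 66) (0, 66)]  |A|=838.09
7. canonical 5-gon: [(0, 38.0863) (4.9397, 36.2733) (29, 37.8948) (29, 66) (0, 66)]
8. shoelace: 838.09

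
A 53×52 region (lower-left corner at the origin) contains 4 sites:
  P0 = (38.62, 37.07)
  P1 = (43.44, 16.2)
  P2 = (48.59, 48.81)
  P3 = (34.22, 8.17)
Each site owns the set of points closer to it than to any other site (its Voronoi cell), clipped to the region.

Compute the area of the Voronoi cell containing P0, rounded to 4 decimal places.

1. box [0,53]×[0,52]: [(0, 0) (53, 0) (53, 52) (0, 52)]
2. ⊥bis P0·P1 via (41.03,26.635): [(0, 17.159) (53, 29.3995) (53, 52) (0, 52)]  |A|=1522.2
3. ⊥bis P0·P2 via (43.605,42.94): [(0, 17.159) (53, 29.3995) (53, 34.9615) (32.9366, 52) (0, 52)]  |A|=1351.274
4. ⊥bis P0·P3 via (36.42,22.62): [(0, 28.1649) (28.7209, 23.7922) (53, 29.3995) (53, 34.9615) (32.9366, 52) (0, 52)]  |A|=1193.2236
5. canonical 6-gon: [(0, 28.1649) (28.7209, 23.7922) (53, 29.3995) (53, 34.9615) (32.9366, 52) (0, 52)]
6. shoelace: 1193.2236

Area of P0's cell: 1193.2236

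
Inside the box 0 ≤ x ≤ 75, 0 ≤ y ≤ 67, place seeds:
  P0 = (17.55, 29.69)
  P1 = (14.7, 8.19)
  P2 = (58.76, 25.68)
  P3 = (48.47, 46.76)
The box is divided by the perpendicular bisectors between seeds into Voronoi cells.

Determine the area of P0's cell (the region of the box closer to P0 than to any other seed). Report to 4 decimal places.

Area of P0's cell: 1441.6088

1. box [0,75]×[0,67]: [(0, 0) (75, 0) (75, 67) (0, 67)]
2. ⊥bis P0·P1 via (16.125,18.94): [(0, 21.0775) (75, 11.1356) (75, 67) (0, 67)]  |A|=3817.0073
3. ⊥bis P0·P2 via (38.155,27.685): [(0, 21.0775) (37.0344, 16.1683) (41.9806, 67) (0, 67)]  |A|=1917.3278
4. ⊥bis P0·P3 via (33.01,38.225): [(0, 21.0775) (37.0344, 16.1683) (38.256, 28.7226) (17.1242, 67) (0, 67)]  |A|=1441.6088
5. canonical 5-gon: [(0, 21.0775) (37.0344, 16.1683) (38.256, 28.7226) (17.1242, 67) (0, 67)]
6. shoelace: 1441.6088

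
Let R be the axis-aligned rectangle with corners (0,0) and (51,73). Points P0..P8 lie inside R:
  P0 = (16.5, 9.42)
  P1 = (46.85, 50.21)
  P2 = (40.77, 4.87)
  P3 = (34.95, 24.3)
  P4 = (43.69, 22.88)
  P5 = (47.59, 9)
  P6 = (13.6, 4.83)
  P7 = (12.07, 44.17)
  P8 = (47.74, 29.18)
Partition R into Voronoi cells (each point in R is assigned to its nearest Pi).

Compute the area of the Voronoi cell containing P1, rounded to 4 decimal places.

Area of P1's cell: 766.9091

1. box [0,51]×[0,73]: [(0, 0) (51, 0) (51, 73) (0, 73)]
2. ⊥bis P1·P0 via (31.675,29.815): [(0, 53.3829) (51, 15.4361) (51, 73) (0, 73)]  |A|=1968.1135
3. ⊥bis P1·P2 via (43.81,27.54): [(0, 53.3829) (32.7369, 29.0249) (51, 26.5758) (51, 73) (0, 73)]  |A|=1866.3909
4. ⊥bis P1·P3 via (40.9,37.255): [(0, 56.0396) (51, 32.6163) (51, 73) (0, 73)]  |A|=1462.2748
5. ⊥bis P1·P4 via (45.27,36.545): [(0, 56.0396) (41.4957, 36.9814) (51, 35.8825) (51, 73) (0, 73)]  |A|=1446.7533
6. ⊥bis P1·P5 via (47.22,29.605): [(0, 56.0396) (41.4957, 36.9814) (51, 35.8825) (51, 73) (0, 73)]  |A|=1446.7533
7. ⊥bis P1·P6 via (30.225,27.52): [(0, 56.0396) (41.4957, 36.9814) (51, 35.8825) (51, 73) (0, 73)]  |A|=1446.7533
8. ⊥bis P1·P7 via (29.46,47.19): [(30.3433, 42.1035) (41.4957, 36.9814) (51, 35.8825) (51, 73) (24.9778, 73)]  |A|=803.5734
9. ⊥bis P1·P8 via (47.295,39.695): [(30.3433, 42.1035) (36.5751, 39.2413) (51, 39.8518) (51, 73) (24.9778, 73)]  |A|=766.9091
10. canonical 5-gon: [(30.3433, 42.1035) (36.5751, 39.2413) (51, 39.8518) (51, 73) (24.9778, 73)]
11. shoelace: 766.9091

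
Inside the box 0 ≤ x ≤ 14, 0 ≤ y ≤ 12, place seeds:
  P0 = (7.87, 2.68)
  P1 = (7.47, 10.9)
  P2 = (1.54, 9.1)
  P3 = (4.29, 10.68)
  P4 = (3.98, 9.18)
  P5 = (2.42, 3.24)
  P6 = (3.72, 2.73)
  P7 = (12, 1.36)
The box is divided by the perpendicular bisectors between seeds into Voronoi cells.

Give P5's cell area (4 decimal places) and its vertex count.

Area of P5's cell: 18.8682 (5 vertices)

1. box [0,14]×[0,12]: [(0, 0) (14, 0) (14, 12) (0, 12)]
2. ⊥bis P5·P0 via (5.145,2.96): [(0, 0) (4.8409, 0) (6.0739, 12) (0, 12)]  |A|=65.4884
3. ⊥bis P5·P1 via (4.945,7.07): [(0, 10.3301) (0, 0) (4.8409, 0) (5.5278, 6.6858)]  |A|=44.7339
4. ⊥bis P5·P2 via (1.98,6.17): [(5.5068, 6.6996) (0, 5.8727) (0, 0) (4.8409, 0) (5.5278, 6.6858)]  |A|=32.4608
5. ⊥bis P5·P3 via (3.355,6.96): [(4.8083, 6.5947) (0, 5.8727) (0, 0) (4.8409, 0) (5.5006, 6.4207)]  |A|=32.3607
6. ⊥bis P5·P4 via (3.2,6.21): [(2.8531, 6.3011) (0, 5.8727) (0, 0) (4.8409, 0) (5.4191, 5.6272)]  |A|=31.0435
7. ⊥bis P5·P6 via (3.07,2.985): [(4.2292, 5.9397) (2.8531, 6.3011) (0, 5.8727) (0, 0) (1.899, 0)]  |A|=18.8682
8. ⊥bis P5·P7 via (7.21,2.3): [(4.2292, 5.9397) (2.8531, 6.3011) (0, 5.8727) (0, 0) (1.899, 0)]  |A|=18.8682
9. canonical 5-gon: [(4.2292, 5.9397) (2.8531, 6.3011) (0, 5.8727) (0, 0) (1.899, 0)]
10. shoelace: 18.8682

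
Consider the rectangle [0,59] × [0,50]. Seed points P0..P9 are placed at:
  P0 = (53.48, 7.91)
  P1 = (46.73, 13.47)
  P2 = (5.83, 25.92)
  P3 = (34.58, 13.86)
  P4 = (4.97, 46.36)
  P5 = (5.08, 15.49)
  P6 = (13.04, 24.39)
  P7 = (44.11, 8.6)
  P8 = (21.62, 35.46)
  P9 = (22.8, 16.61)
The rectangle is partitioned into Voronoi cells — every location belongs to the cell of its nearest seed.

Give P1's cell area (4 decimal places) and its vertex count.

Area of P1's cell: 518.7655 (6 vertices)

1. box [0,59]×[0,50]: [(0, 0) (59, 0) (59, 50) (0, 50)]
2. ⊥bis P1·P0 via (50.105,10.69): [(0, 0) (41.2996, 0) (59, 21.4888) (59, 50) (0, 50)]  |A|=2759.82
3. ⊥bis P1·P2 via (26.28,19.695): [(20.2848, 0) (41.2996, 0) (59, 21.4888) (59, 50) (35.5049, 50)]  |A|=1365.0777
4. ⊥bis P1·P3 via (40.655,13.665): [(40.2164, 0) (41.2996, 0) (59, 21.4888) (59, 50) (41.8213, 50)]  |A|=708.8781
5. ⊥bis P1·P4 via (25.85,29.915): [(40.2164, 0) (41.2996, 0) (59, 21.4888) (59, 50) (41.8213, 50)]  |A|=708.8781
6. ⊥bis P1·P5 via (25.905,14.48): [(40.2164, 0) (41.2996, 0) (59, 21.4888) (59, 50) (41.8213, 50)]  |A|=708.8781
7. ⊥bis P1·P6 via (29.885,18.93): [(40.2164, 0) (41.2996, 0) (59, 21.4888) (59, 50) (41.8213, 50)]  |A|=708.8781
8. ⊥bis P1·P7 via (45.42,11.035): [(40.6529, 13.5996) (48.8633, 9.1825) (59, 21.4888) (59, 50) (41.8213, 50)]  |A|=647.1113
9. ⊥bis P1·P8 via (34.175,24.465): [(41.2614, 32.5568) (40.6529, 13.5996) (48.8633, 9.1825) (59, 21.4888) (59, 50) (56.5372, 50)]  |A|=518.7655
10. ⊥bis P1·P9 via (34.765,15.04): [(41.2614, 32.5568) (40.6529, 13.5996) (48.8633, 9.1825) (59, 21.4888) (59, 50) (56.5372, 50)]  |A|=518.7655
11. canonical 6-gon: [(41.2614, 32.5568) (40.6529, 13.5996) (48.8633, 9.1825) (59, 21.4888) (59, 50) (56.5372, 50)]
12. shoelace: 518.7655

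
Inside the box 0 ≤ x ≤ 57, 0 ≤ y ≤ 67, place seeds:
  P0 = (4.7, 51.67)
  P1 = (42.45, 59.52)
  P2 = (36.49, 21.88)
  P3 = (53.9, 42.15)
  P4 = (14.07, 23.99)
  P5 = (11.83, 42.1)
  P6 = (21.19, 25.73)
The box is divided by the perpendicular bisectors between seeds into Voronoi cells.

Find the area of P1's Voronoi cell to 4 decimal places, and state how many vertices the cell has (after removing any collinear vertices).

1. box [0,57]×[0,67]: [(0, 0) (57, 0) (57, 67) (0, 67)]
2. ⊥bis P1·P0 via (23.575,55.595): [(35.1358, 0) (57, 0) (57, 67) (21.2034, 67)]  |A|=1931.6375
3. ⊥bis P1·P2 via (39.47,40.7): [(26.2366, 42.7954) (57, 37.9243) (57, 67) (21.2034, 67)]  |A|=880.4554
4. ⊥bis P1·P3 via (48.175,50.835): [(26.2366, 42.7954) (34.0918, 41.5516) (57, 56.6523) (57, 67) (21.2034, 67)]  |A|=665.9426
5. ⊥bis P1·P4 via (28.26,41.755): [(26.0931, 43.4859) (27.1357, 42.653) (34.0918, 41.5516) (57, 56.6523) (57, 67) (21.2034, 67)]  |A|=665.6425
6. ⊥bis P1·P5 via (27.14,50.81): [(23.0895, 57.9298) (32.2404, 41.8447) (34.0918, 41.5516) (57, 56.6523) (57, 67) (21.2034, 67)]  |A|=622.0068
7. ⊥bis P1·P6 via (31.82,42.625): [(23.0895, 57.9298) (31.7834, 42.648) (33.3358, 41.6713) (34.0918, 41.5516) (57, 56.6523) (57, 67) (21.2034, 67)]  |A|=621.6065
8. canonical 7-gon: [(23.0895, 57.9298) (31.7834, 42.648) (33.3358, 41.6713) (34.0918, 41.5516) (57, 56.6523) (57, 67) (21.2034, 67)]
9. shoelace: 621.6065

Area of P1's cell: 621.6065 (7 vertices)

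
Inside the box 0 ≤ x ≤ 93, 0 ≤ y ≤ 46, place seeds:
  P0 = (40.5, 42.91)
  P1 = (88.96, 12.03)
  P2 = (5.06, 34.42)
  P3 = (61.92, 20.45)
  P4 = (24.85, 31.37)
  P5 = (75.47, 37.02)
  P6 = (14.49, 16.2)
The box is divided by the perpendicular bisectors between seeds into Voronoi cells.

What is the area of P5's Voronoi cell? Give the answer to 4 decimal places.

Area of P5's cell: 626.5066

1. box [0,93]×[0,46]: [(0, 0) (93, 0) (93, 46) (0, 46)]
2. ⊥bis P5·P0 via (57.985,39.965): [(51.2537, 0) (93, 0) (93, 46) (59.0015, 46)]  |A|=1742.1312
3. ⊥bis P5·P1 via (82.215,24.525): [(52.701, 8.5929) (93, 30.3469) (93, 46) (59.0015, 46)]  |A|=951.2956
4. ⊥bis P5·P2 via (40.265,35.72): [(52.701, 8.5929) (93, 30.3469) (93, 46) (59.0015, 46)]  |A|=951.2956
5. ⊥bis P5·P3 via (68.695,28.735): [(57.619, 37.7923) (77.1722, 21.8028) (93, 30.3469) (93, 46) (59.0015, 46)]  |A|=626.5066
6. ⊥bis P5·P4 via (50.16,34.195): [(57.619, 37.7923) (77.1722, 21.8028) (93, 30.3469) (93, 46) (59.0015, 46)]  |A|=626.5066
7. ⊥bis P5·P6 via (44.98,26.61): [(57.619, 37.7923) (77.1722, 21.8028) (93, 30.3469) (93, 46) (59.0015, 46)]  |A|=626.5066
8. canonical 5-gon: [(57.619, 37.7923) (77.1722, 21.8028) (93, 30.3469) (93, 46) (59.0015, 46)]
9. shoelace: 626.5066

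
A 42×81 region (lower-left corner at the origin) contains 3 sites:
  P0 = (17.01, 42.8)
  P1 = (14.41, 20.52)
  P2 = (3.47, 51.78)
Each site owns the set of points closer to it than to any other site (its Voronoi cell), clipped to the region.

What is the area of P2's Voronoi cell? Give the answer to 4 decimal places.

1. box [0,42]×[0,81]: [(0, 0) (42, 0) (42, 81) (0, 81)]
2. ⊥bis P2·P0 via (10.24,47.29): [(0, 31.8502) (32.5971, 81) (0, 81)]  |A|=801.072
3. ⊥bis P2·P1 via (8.94,36.15): [(0, 33.0213) (1.0115, 33.3753) (32.5971, 81) (0, 81)]  |A|=800.4798
4. canonical 4-gon: [(0, 33.0213) (1.0115, 33.3753) (32.5971, 81) (0, 81)]
5. shoelace: 800.4798

Area of P2's cell: 800.4798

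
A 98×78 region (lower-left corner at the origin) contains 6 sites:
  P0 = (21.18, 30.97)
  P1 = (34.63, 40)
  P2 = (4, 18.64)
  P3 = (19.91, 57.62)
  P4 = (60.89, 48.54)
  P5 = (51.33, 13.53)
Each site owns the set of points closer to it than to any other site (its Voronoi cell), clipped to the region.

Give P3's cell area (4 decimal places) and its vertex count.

Area of P3's cell: 1290.8990 (5 vertices)

1. box [0,98]×[0,78]: [(0, 0) (98, 0) (98, 78) (0, 78)]
2. ⊥bis P3·P0 via (20.545,44.295): [(0, 43.3159) (98, 47.9861) (98, 78) (0, 78)]  |A|=3170.2003
3. ⊥bis P3·P1 via (27.27,48.81): [(0, 43.3159) (21.9454, 44.3617) (62.2107, 78) (0, 78)]  |A|=1426.9083
4. ⊥bis P3·P2 via (11.955,38.13): [(0, 43.3159) (21.9454, 44.3617) (62.2107, 78) (0, 78)]  |A|=1426.9083
5. ⊥bis P3·P4 via (40.4,53.08): [(0, 43.3159) (21.9454, 44.3617) (42.2215, 61.3007) (45.9216, 78) (0, 78)]  |A|=1290.899
6. ⊥bis P3·P5 via (35.62,35.575): [(0, 43.3159) (21.9454, 44.3617) (42.2215, 61.3007) (45.9216, 78) (0, 78)]  |A|=1290.899
7. canonical 5-gon: [(0, 43.3159) (21.9454, 44.3617) (42.2215, 61.3007) (45.9216, 78) (0, 78)]
8. shoelace: 1290.899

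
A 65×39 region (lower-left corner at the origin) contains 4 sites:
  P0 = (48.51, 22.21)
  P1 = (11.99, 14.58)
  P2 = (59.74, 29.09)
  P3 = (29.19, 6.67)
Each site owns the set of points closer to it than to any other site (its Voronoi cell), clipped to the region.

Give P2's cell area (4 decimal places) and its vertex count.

Area of P2's cell: 296.2953 (3 vertices)

1. box [0,65]×[0,39]: [(0, 0) (65, 0) (65, 39) (0, 39)]
2. ⊥bis P2·P0 via (54.125,25.65): [(65, 7.8991) (65, 39) (45.9462, 39)]  |A|=296.2953
3. ⊥bis P2·P1 via (35.865,21.835): [(65, 7.8991) (65, 39) (45.9462, 39)]  |A|=296.2953
4. ⊥bis P2·P3 via (44.465,17.88): [(65, 7.8991) (65, 39) (45.9462, 39)]  |A|=296.2953
5. canonical 3-gon: [(65, 7.8991) (65, 39) (45.9462, 39)]
6. shoelace: 296.2953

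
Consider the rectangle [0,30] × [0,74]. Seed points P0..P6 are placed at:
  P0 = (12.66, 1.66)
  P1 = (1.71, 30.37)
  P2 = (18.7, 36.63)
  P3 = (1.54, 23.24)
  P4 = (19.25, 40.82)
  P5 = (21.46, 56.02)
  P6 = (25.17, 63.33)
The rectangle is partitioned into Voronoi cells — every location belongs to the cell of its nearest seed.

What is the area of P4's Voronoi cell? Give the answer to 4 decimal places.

1. box [0,30]×[0,74]: [(0, 0) (30, 0) (30, 74) (0, 74)]
2. ⊥bis P4·P0 via (15.955,21.24): [(0, 23.925) (30, 18.8765) (30, 74) (0, 74)]  |A|=1577.9787
3. ⊥bis P4·P1 via (10.48,35.595): [(0, 53.1854) (19.3754, 20.6644) (30, 18.8765) (30, 74) (0, 74)]  |A|=1294.5134
4. ⊥bis P4·P2 via (18.975,38.725): [(0, 53.1854) (7.7363, 40.2002) (30, 37.2778) (30, 74) (0, 74)]  |A|=996.2966
5. ⊥bis P4·P3 via (10.395,32.03): [(0, 53.1854) (7.7363, 40.2002) (30, 37.2778) (30, 74) (0, 74)]  |A|=996.2966
6. ⊥bis P4·P5 via (20.355,48.42): [(1.1779, 51.2082) (7.7363, 40.2002) (30, 37.2778) (30, 47.0177)]  |A|=253.3178
7. ⊥bis P4·P6 via (22.21,52.075): [(1.1779, 51.2082) (7.7363, 40.2002) (30, 37.2778) (30, 47.0177)]  |A|=253.3178
8. canonical 4-gon: [(1.1779, 51.2082) (7.7363, 40.2002) (30, 37.2778) (30, 47.0177)]
9. shoelace: 253.3178

Area of P4's cell: 253.3178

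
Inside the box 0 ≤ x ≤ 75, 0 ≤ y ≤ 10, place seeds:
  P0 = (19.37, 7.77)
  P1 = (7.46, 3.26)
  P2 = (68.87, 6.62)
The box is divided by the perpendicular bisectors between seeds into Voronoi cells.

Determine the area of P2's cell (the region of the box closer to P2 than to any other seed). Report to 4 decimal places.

Area of P2's cell: 309.3099

1. box [0,75]×[0,10]: [(0, 0) (75, 0) (75, 10) (0, 10)]
2. ⊥bis P2·P0 via (44.12,7.195): [(43.9528, 0) (75, 0) (75, 10) (44.1852, 10)]  |A|=309.3099
3. ⊥bis P2·P1 via (38.165,4.94): [(43.9528, 0) (75, 0) (75, 10) (44.1852, 10)]  |A|=309.3099
4. canonical 4-gon: [(43.9528, 0) (75, 0) (75, 10) (44.1852, 10)]
5. shoelace: 309.3099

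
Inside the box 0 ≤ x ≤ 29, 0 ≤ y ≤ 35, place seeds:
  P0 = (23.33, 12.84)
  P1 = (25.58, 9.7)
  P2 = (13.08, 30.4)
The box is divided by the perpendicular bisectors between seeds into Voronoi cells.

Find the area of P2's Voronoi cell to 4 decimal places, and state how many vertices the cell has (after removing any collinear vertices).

Area of P2's cell: 450.7370 (4 vertices)

1. box [0,29]×[0,35]: [(0, 0) (29, 0) (29, 35) (0, 35)]
2. ⊥bis P2·P0 via (18.205,21.62): [(0, 10.9935) (29, 27.9212) (29, 35) (0, 35)]  |A|=450.737
3. ⊥bis P2·P1 via (19.33,20.05): [(0, 10.9935) (29, 27.9212) (29, 35) (0, 35)]  |A|=450.737
4. canonical 4-gon: [(0, 10.9935) (29, 27.9212) (29, 35) (0, 35)]
5. shoelace: 450.737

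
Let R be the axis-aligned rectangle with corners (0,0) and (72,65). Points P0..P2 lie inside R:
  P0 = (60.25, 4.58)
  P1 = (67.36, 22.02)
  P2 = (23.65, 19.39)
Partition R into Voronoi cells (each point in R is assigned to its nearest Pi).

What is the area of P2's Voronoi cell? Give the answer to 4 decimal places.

1. box [0,72]×[0,65]: [(0, 0) (72, 0) (72, 65) (0, 65)]
2. ⊥bis P2·P0 via (41.95,11.985): [(0, 0) (37.1003, 0) (63.4022, 65) (0, 65)]  |A|=3266.3337
3. ⊥bis P2·P1 via (45.505,20.705): [(0, 0) (37.1003, 0) (45.5016, 20.762) (42.8398, 65) (0, 65)]  |A|=2811.5131
4. canonical 5-gon: [(0, 0) (37.1003, 0) (45.5016, 20.762) (42.8398, 65) (0, 65)]
5. shoelace: 2811.5131

Area of P2's cell: 2811.5131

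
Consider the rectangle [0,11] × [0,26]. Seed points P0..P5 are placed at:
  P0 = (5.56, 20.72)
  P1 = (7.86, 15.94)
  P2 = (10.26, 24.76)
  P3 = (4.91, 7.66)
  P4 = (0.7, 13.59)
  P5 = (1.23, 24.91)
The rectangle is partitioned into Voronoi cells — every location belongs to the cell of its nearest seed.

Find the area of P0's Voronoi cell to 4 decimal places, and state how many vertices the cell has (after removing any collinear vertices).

Area of P0's cell: 42.3512 (5 vertices)

1. box [0,11]×[0,26]: [(0, 0) (11, 0) (11, 26) (0, 26)]
2. ⊥bis P0·P1 via (6.71,18.33): [(0, 15.1013) (11, 20.3942) (11, 26) (0, 26)]  |A|=90.7744
3. ⊥bis P0·P2 via (7.91,22.74): [(0, 15.1013) (10.2405, 20.0288) (5.1078, 26) (0, 26)]  |A|=71.0537
4. ⊥bis P0·P3 via (5.235,14.19): [(0, 15.1013) (10.2405, 20.0288) (5.1078, 26) (0, 26)]  |A|=71.0537
5. ⊥bis P0·P4 via (3.13,17.155): [(0, 19.2885) (3.6009, 16.834) (10.2405, 20.0288) (5.1078, 26) (0, 26)]  |A|=63.5149
6. ⊥bis P0·P5 via (3.395,22.815): [(0, 19.3066) (0, 19.2885) (3.6009, 16.834) (10.2405, 20.0288) (5.7519, 25.2507)]  |A|=42.3512
7. canonical 5-gon: [(0, 19.3066) (0, 19.2885) (3.6009, 16.834) (10.2405, 20.0288) (5.7519, 25.2507)]
8. shoelace: 42.3512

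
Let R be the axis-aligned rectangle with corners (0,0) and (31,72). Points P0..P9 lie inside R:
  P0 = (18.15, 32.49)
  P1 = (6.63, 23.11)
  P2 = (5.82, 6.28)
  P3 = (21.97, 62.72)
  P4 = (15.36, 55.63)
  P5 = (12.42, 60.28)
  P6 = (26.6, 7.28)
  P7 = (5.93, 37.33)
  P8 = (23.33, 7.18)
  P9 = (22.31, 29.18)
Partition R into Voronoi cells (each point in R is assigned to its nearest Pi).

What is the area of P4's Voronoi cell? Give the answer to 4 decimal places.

Area of P4's cell: 250.6730

1. box [0,31]×[0,72]: [(0, 0) (31, 0) (31, 72) (0, 72)]
2. ⊥bis P4·P0 via (16.755,44.06): [(0, 42.0398) (31, 45.7775) (31, 72) (0, 72)]  |A|=870.8308
3. ⊥bis P4·P1 via (10.995,39.37): [(0, 42.3216) (0.7243, 42.1272) (31, 45.7775) (31, 72) (0, 72)]  |A|=870.7288
4. ⊥bis P4·P2 via (10.59,30.955): [(0, 42.3216) (0.7243, 42.1272) (31, 45.7775) (31, 72) (0, 72)]  |A|=870.7288
5. ⊥bis P4·P3 via (18.665,59.175): [(0, 42.3216) (0.7243, 42.1272) (31, 45.7775) (31, 47.6751) (4.9087, 72) (0, 72)]  |A|=553.3943
6. ⊥bis P4·P5 via (13.89,57.955): [(0, 49.1729) (0, 42.3216) (0.7243, 42.1272) (31, 45.7775) (31, 47.6751) (17.5151, 60.247)]  |A|=324.6389
7. ⊥bis P4·P6 via (20.98,31.455): [(0, 49.1729) (0, 42.3216) (0.7243, 42.1272) (31, 45.7775) (31, 47.6751) (17.5151, 60.247)]  |A|=324.6389
8. ⊥bis P4·P7 via (10.645,46.48): [(2.4334, 50.7115) (15.6093, 43.9219) (31, 45.7775) (31, 47.6751) (17.5151, 60.247)]  |A|=250.673
9. ⊥bis P4·P8 via (19.345,31.405): [(2.4334, 50.7115) (15.6093, 43.9219) (31, 45.7775) (31, 47.6751) (17.5151, 60.247)]  |A|=250.673
10. ⊥bis P4·P9 via (18.835,42.405): [(2.4334, 50.7115) (15.6093, 43.9219) (31, 45.7775) (31, 47.6751) (17.5151, 60.247)]  |A|=250.673
11. canonical 5-gon: [(2.4334, 50.7115) (15.6093, 43.9219) (31, 45.7775) (31, 47.6751) (17.5151, 60.247)]
12. shoelace: 250.673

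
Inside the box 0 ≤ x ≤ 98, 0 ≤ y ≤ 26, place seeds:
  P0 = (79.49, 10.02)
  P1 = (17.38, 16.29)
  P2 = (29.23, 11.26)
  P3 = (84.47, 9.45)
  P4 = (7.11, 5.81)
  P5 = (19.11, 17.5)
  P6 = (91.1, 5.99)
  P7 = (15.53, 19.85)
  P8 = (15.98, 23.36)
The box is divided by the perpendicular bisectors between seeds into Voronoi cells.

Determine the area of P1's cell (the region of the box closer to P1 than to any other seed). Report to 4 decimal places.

Area of P1's cell: 90.8663

1. box [0,98]×[0,26]: [(0, 0) (98, 0) (98, 26) (0, 26)]
2. ⊥bis P1·P0 via (48.435,13.155): [(0, 0) (47.107, 0) (49.7317, 26) (0, 26)]  |A|=1258.9032
3. ⊥bis P1·P2 via (23.305,13.775): [(0, 0) (17.4579, 0) (28.4942, 26) (0, 26)]  |A|=597.3769
4. ⊥bis P1·P3 via (50.925,12.87): [(0, 0) (17.4579, 0) (28.4942, 26) (0, 26)]  |A|=597.3769
5. ⊥bis P1·P4 via (12.245,11.05): [(0, 23.0496) (19.239, 4.1961) (28.4942, 26) (0, 26)]  |A|=339.0229
6. ⊥bis P1·P5 via (18.245,16.895): [(0, 23.0496) (19.239, 4.1961) (22.2181, 11.2144) (11.8768, 26) (0, 26)]  |A|=216.174
7. ⊥bis P1·P6 via (54.24,11.14): [(0, 23.0496) (19.239, 4.1961) (22.2181, 11.2144) (11.8768, 26) (0, 26)]  |A|=216.174
8. ⊥bis P1·P7 via (16.455,18.07): [(9.0227, 14.2077) (19.239, 4.1961) (22.2181, 11.2144) (17.1651, 18.439)]  |A|=90.8663
9. ⊥bis P1·P8 via (16.68,19.825): [(9.0227, 14.2077) (19.239, 4.1961) (22.2181, 11.2144) (17.1651, 18.439)]  |A|=90.8663
10. canonical 4-gon: [(9.0227, 14.2077) (19.239, 4.1961) (22.2181, 11.2144) (17.1651, 18.439)]
11. shoelace: 90.8663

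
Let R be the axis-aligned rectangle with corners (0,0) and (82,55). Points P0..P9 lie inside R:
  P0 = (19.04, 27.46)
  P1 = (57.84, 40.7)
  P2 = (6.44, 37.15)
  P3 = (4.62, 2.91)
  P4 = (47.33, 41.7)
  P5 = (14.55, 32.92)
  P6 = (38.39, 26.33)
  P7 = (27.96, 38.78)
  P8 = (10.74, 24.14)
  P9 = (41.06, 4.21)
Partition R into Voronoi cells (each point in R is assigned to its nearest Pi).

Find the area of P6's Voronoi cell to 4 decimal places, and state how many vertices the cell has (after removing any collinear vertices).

1. box [0,82]×[0,55]: [(0, 0) (82, 0) (82, 55) (0, 55)]
2. ⊥bis P6·P0 via (28.715,26.895): [(27.1444, 0) (82, 0) (82, 55) (30.3563, 55)]  |A|=2928.7318
3. ⊥bis P6·P1 via (48.115,33.515): [(27.1444, 0) (72.8765, 0) (32.2415, 55) (30.3563, 55)]  |A|=1309.4761
4. ⊥bis P6·P2 via (22.415,31.74): [(27.1444, 0) (72.8765, 0) (32.2415, 55) (30.3563, 55)]  |A|=1309.4761
5. ⊥bis P6·P3 via (21.505,14.62): [(27.4939, 5.9845) (31.6442, 0) (72.8765, 0) (32.2415, 55) (30.3563, 55)]  |A|=1296.0116
6. ⊥bis P6·P4 via (42.86,34.015): [(29.5818, 41.7383) (27.4939, 5.9845) (31.6442, 0) (72.8765, 0) (51.4272, 29.0318)]  |A|=1121.7596
7. ⊥bis P6·P5 via (26.47,29.625): [(29.7857, 41.6197) (29.5184, 40.6531) (27.4939, 5.9845) (31.6442, 0) (72.8765, 0) (51.4272, 29.0318)]  |A|=1121.6452
8. ⊥bis P6·P7 via (33.175,32.555): [(38.1724, 36.7416) (28.8331, 28.9176) (27.4939, 5.9845) (31.6442, 0) (72.8765, 0) (51.4272, 29.0318)]  |A|=1064.8205
9. ⊥bis P6·P8 via (24.565,25.235): [(38.1724, 36.7416) (28.8331, 28.9176) (27.4939, 5.9845) (31.6442, 0) (72.8765, 0) (51.4272, 29.0318)]  |A|=1064.8205
10. ⊥bis P6·P9 via (39.725,15.27): [(38.1724, 36.7416) (28.8331, 28.9176) (27.9531, 13.8491) (59.8041, 17.6937) (51.4272, 29.0318)]  |A|=454.7028
11. canonical 5-gon: [(38.1724, 36.7416) (28.8331, 28.9176) (27.9531, 13.8491) (59.8041, 17.6937) (51.4272, 29.0318)]
12. shoelace: 454.7028

Area of P6's cell: 454.7028 (5 vertices)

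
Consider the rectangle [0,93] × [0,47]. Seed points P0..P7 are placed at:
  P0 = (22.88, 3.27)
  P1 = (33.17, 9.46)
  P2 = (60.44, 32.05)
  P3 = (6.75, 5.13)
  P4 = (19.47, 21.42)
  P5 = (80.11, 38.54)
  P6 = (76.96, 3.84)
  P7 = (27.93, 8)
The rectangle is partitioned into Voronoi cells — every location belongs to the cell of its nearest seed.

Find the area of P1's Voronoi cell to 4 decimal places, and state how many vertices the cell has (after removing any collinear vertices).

Area of P1's cell: 542.9101 (5 vertices)

1. box [0,93]×[0,47]: [(0, 0) (93, 0) (93, 47) (0, 47)]
2. ⊥bis P1·P0 via (28.025,6.365): [(31.8539, 0) (93, 0) (93, 47) (3.5808, 47)]  |A|=3538.2842
3. ⊥bis P1·P2 via (46.805,20.755): [(31.8539, 0) (63.9981, 0) (25.0641, 47) (3.5808, 47)]  |A|=1260.2454
4. ⊥bis P1·P3 via (19.96,7.295): [(17.1494, 24.4441) (31.8539, 0) (63.9981, 0) (25.0641, 47) (13.4527, 47)]  |A|=1148.9109
5. ⊥bis P1·P4 via (26.32,15.44): [(24.0974, 12.8941) (31.8539, 0) (63.9981, 0) (39.0902, 30.0681)]  |A|=646.521
6. ⊥bis P1·P5 via (56.64,24): [(24.0974, 12.8941) (31.8539, 0) (63.9981, 0) (39.0902, 30.0681)]  |A|=646.521
7. ⊥bis P1·P6 via (55.065,6.65): [(24.0974, 12.8941) (31.8539, 0) (54.2115, 0) (55.5244, 10.2292) (39.0902, 30.0681)]  |A|=596.4665
8. ⊥bis P1·P7 via (30.55,8.73): [(28.1093, 17.4897) (32.9824, 0) (54.2115, 0) (55.5244, 10.2292) (39.0902, 30.0681)]  |A|=542.9101
9. canonical 5-gon: [(28.1093, 17.4897) (32.9824, 0) (54.2115, 0) (55.5244, 10.2292) (39.0902, 30.0681)]
10. shoelace: 542.9101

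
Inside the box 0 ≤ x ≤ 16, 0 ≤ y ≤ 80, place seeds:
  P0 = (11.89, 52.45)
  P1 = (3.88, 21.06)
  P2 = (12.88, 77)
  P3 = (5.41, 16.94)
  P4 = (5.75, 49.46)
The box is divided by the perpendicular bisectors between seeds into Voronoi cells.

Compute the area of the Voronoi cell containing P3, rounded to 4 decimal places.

Area of P3's cell: 323.9346

1. box [0,16]×[0,80]: [(0, 0) (16, 0) (16, 80) (0, 80)]
2. ⊥bis P3·P0 via (8.65,34.695): [(0, 36.2735) (0, 0) (16, 0) (16, 33.3537)]  |A|=557.0178
3. ⊥bis P3·P1 via (4.645,19): [(0, 17.275) (0, 0) (16, 0) (16, 23.2168)]  |A|=323.9346
4. ⊥bis P3·P2 via (9.145,46.97): [(0, 17.275) (0, 0) (16, 0) (16, 23.2168)]  |A|=323.9346
5. ⊥bis P3·P4 via (5.58,33.2): [(0, 17.275) (0, 0) (16, 0) (16, 23.2168)]  |A|=323.9346
6. canonical 4-gon: [(0, 17.275) (0, 0) (16, 0) (16, 23.2168)]
7. shoelace: 323.9346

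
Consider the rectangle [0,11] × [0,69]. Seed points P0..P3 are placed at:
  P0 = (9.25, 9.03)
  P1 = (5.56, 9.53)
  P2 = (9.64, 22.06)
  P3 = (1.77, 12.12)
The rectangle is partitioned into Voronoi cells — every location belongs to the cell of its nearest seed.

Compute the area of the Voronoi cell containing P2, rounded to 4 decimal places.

1. box [0,11]×[0,69]: [(0, 0) (11, 0) (11, 69) (0, 69)]
2. ⊥bis P2·P0 via (9.445,15.545): [(0, 15.8277) (11, 15.4985) (11, 69) (0, 69)]  |A|=586.7061
3. ⊥bis P2·P1 via (7.6,15.795): [(0, 18.2697) (8.2587, 15.5805) (11, 15.4985) (11, 69) (0, 69)]  |A|=576.6222
4. ⊥bis P2·P3 via (5.705,17.09): [(0, 21.6069) (7.1594, 15.9385) (8.2587, 15.5805) (11, 15.4985) (11, 69) (0, 69)]  |A|=564.6759
5. canonical 6-gon: [(0, 21.6069) (7.1594, 15.9385) (8.2587, 15.5805) (11, 15.4985) (11, 69) (0, 69)]
6. shoelace: 564.6759

Area of P2's cell: 564.6759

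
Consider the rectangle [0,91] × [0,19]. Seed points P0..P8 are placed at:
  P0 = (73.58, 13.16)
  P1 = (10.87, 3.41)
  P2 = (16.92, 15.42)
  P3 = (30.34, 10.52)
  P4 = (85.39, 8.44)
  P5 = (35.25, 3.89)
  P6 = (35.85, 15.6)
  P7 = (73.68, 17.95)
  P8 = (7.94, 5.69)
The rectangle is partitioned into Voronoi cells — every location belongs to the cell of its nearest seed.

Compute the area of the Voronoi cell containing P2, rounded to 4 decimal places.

Area of P2's cell: 164.7304

1. box [0,91]×[0,19]: [(0, 0) (91, 0) (91, 19) (0, 19)]
2. ⊥bis P2·P0 via (45.25,14.29): [(0, 0) (44.68, 0) (45.4379, 19) (0, 19)]  |A|=856.1199
3. ⊥bis P2·P1 via (13.895,9.415): [(0, 16.4146) (32.5849, 0) (44.68, 0) (45.4379, 19) (0, 19)]  |A|=588.6861
4. ⊥bis P2·P3 via (23.63,12.97): [(0, 16.4146) (21.0212, 5.8252) (25.8317, 19) (0, 19)]  |A|=197.3386
5. ⊥bis P2·P4 via (51.155,11.93): [(0, 16.4146) (21.0212, 5.8252) (25.8317, 19) (0, 19)]  |A|=197.3386
6. ⊥bis P2·P5 via (26.085,9.655): [(0, 16.4146) (21.0212, 5.8252) (25.8317, 19) (0, 19)]  |A|=197.3386
7. ⊥bis P2·P6 via (26.385,15.51): [(0, 16.4146) (21.0212, 5.8252) (25.8317, 19) (0, 19)]  |A|=197.3386
8. ⊥bis P2·P7 via (45.3,16.685): [(0, 16.4146) (21.0212, 5.8252) (25.8317, 19) (0, 19)]  |A|=197.3386
9. ⊥bis P2·P8 via (12.43,10.555): [(13.3891, 9.6699) (21.0212, 5.8252) (25.8317, 19) (3.2797, 19)]  |A|=164.7304
10. canonical 4-gon: [(13.3891, 9.6699) (21.0212, 5.8252) (25.8317, 19) (3.2797, 19)]
11. shoelace: 164.7304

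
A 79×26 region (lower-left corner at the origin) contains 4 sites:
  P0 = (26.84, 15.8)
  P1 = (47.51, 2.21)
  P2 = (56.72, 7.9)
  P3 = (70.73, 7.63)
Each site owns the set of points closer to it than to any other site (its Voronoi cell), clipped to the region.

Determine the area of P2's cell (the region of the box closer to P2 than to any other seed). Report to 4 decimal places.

Area of P2's cell: 409.2781

1. box [0,79]×[0,26]: [(0, 0) (79, 0) (79, 26) (0, 26)]
2. ⊥bis P2·P0 via (41.78,11.85): [(38.647, 0) (79, 0) (79, 26) (45.5211, 26)]  |A|=959.8147
3. ⊥bis P2·P1 via (52.115,5.055): [(43.6192, 18.8065) (55.238, 0) (79, 0) (79, 26) (45.5211, 26)]  |A|=803.805
4. ⊥bis P2·P3 via (63.725,7.765): [(43.6192, 18.8065) (55.238, 0) (63.5754, 0) (64.0764, 26) (45.5211, 26)]  |A|=409.2781
5. canonical 5-gon: [(43.6192, 18.8065) (55.238, 0) (63.5754, 0) (64.0764, 26) (45.5211, 26)]
6. shoelace: 409.2781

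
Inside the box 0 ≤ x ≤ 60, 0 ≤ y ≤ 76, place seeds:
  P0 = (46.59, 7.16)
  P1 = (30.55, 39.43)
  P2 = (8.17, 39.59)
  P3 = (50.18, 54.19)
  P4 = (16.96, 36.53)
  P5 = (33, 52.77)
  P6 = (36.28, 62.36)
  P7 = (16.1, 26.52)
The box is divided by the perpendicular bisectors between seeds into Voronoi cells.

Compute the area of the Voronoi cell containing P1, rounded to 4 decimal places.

Area of P1's cell: 490.5910

1. box [0,60]×[0,76]: [(0, 0) (60, 0) (60, 76) (0, 76)]
2. ⊥bis P1·P0 via (38.57,23.295): [(0, 4.1235) (60, 33.9469) (60, 76) (0, 76)]  |A|=3417.8862
3. ⊥bis P1·P2 via (19.36,39.51): [(19.1752, 13.6547) (60, 33.9469) (60, 76) (19.6209, 76)]  |A|=2117.1303
4. ⊥bis P1·P3 via (40.365,46.81): [(19.6095, 74.4136) (19.1752, 13.6547) (52.7475, 30.342)]  |A|=1016.2852
5. ⊥bis P1·P4 via (23.755,37.98): [(19.6095, 74.4136) (19.4919, 57.9578) (28.0089, 18.0455) (52.7475, 30.342)]  |A|=821.3
6. ⊥bis P1·P5 via (31.775,46.1): [(42.3607, 44.1559) (21.6244, 47.9642) (28.0089, 18.0455) (52.7475, 30.342)]  |A|=532.7718
7. ⊥bis P1·P6 via (33.415,50.895): [(42.3607, 44.1559) (21.6244, 47.9642) (28.0089, 18.0455) (52.7475, 30.342)]  |A|=532.7718
8. ⊥bis P1·P7 via (23.325,32.975): [(42.3607, 44.1559) (21.6244, 47.9642) (25.2931, 30.7721) (34.002, 21.0244) (52.7475, 30.342)]  |A|=490.591
9. canonical 5-gon: [(42.3607, 44.1559) (21.6244, 47.9642) (25.2931, 30.7721) (34.002, 21.0244) (52.7475, 30.342)]
10. shoelace: 490.591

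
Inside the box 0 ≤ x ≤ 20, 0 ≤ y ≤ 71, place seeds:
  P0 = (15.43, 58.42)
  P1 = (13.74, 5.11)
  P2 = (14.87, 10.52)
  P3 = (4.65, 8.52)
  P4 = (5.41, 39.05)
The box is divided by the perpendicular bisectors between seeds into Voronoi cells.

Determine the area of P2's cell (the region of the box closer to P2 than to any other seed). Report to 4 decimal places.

Area of P2's cell: 212.0976

1. box [0,20]×[0,71]: [(0, 0) (20, 0) (20, 71) (0, 71)]
2. ⊥bis P2·P0 via (15.15,34.47): [(0, 34.6471) (0, 0) (20, 0) (20, 34.4133)]  |A|=690.6042
3. ⊥bis P2·P1 via (14.305,7.815): [(0, 34.6471) (0, 10.8029) (20, 6.6255) (20, 34.4133)]  |A|=516.3203
4. ⊥bis P2·P3 via (9.76,9.52): [(4.8539, 34.5904) (9.9142, 8.7321) (20, 6.6255) (20, 34.4133)]  |A|=335.5098
5. ⊥bis P2·P4 via (10.14,24.785): [(6.9779, 23.7365) (9.9142, 8.7321) (20, 6.6255) (20, 28.0544)]  |A|=212.0976
6. canonical 4-gon: [(6.9779, 23.7365) (9.9142, 8.7321) (20, 6.6255) (20, 28.0544)]
7. shoelace: 212.0976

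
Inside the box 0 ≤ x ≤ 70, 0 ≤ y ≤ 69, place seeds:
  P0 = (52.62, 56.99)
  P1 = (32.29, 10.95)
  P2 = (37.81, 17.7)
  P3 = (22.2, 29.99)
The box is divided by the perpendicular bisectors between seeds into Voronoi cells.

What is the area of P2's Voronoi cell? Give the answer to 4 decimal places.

1. box [0,70]×[0,69]: [(0, 0) (70, 0) (70, 69) (0, 69)]
2. ⊥bis P2·P0 via (45.215,37.345): [(0, 54.3884) (0, 0) (70, 0) (70, 28.0025)]  |A|=2883.6814
3. ⊥bis P2·P1 via (35.05,14.325): [(0, 54.3884) (0, 42.9881) (52.567, 0) (70, 0) (70, 28.0025)]  |A|=1753.8038
4. ⊥bis P2·P3 via (30.005,23.845): [(41.6822, 38.6767) (27.4214, 20.5635) (52.567, 0) (70, 0) (70, 28.0025)]  |A|=1107.9691
5. canonical 5-gon: [(41.6822, 38.6767) (27.4214, 20.5635) (52.567, 0) (70, 0) (70, 28.0025)]
6. shoelace: 1107.9691

Area of P2's cell: 1107.9691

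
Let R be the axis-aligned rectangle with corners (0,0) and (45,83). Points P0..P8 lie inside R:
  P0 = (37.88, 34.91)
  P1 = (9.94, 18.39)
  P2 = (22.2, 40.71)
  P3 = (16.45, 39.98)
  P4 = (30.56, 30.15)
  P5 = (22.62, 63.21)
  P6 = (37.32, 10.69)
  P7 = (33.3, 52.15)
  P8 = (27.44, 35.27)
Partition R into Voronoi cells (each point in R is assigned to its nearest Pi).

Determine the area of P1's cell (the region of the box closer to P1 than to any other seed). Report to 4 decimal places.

Area of P1's cell: 650.4583

1. box [0,45]×[0,83]: [(0, 0) (45, 0) (45, 83) (0, 83)]
2. ⊥bis P1·P0 via (23.91,26.65): [(0, 67.0886) (0, 0) (39.6673, 0)]  |A|=1330.6103
3. ⊥bis P1·P2 via (16.07,29.55): [(25.1415, 24.5672) (0, 38.377) (0, 0) (39.6673, 0)]  |A|=969.6839
4. ⊥bis P1·P3 via (13.195,29.185): [(25.1415, 24.5672) (21.0422, 26.8188) (0, 33.1637) (0, 0) (39.6673, 0)]  |A|=914.834
5. ⊥bis P1·P4 via (20.25,24.27): [(18.3299, 27.6367) (0, 33.1637) (0, 0) (34.0917, 0)]  |A|=775.0338
6. ⊥bis P1·P5 via (16.28,40.8): [(18.3299, 27.6367) (0, 33.1637) (0, 0) (34.0917, 0)]  |A|=775.0338
7. ⊥bis P1·P6 via (23.63,14.54): [(24.3464, 17.0874) (18.3299, 27.6367) (0, 33.1637) (0, 0) (19.541, 0)]  |A|=650.7171
8. ⊥bis P1·P7 via (21.62,35.27): [(24.3464, 17.0874) (18.3299, 27.6367) (0, 33.1637) (0, 0) (19.541, 0)]  |A|=650.7171
9. ⊥bis P1·P8 via (18.69,26.83): [(24.3464, 17.0874) (18.9346, 26.5764) (17.7405, 27.8144) (0, 33.1637) (0, 0) (19.541, 0)]  |A|=650.4583
10. canonical 6-gon: [(24.3464, 17.0874) (18.9346, 26.5764) (17.7405, 27.8144) (0, 33.1637) (0, 0) (19.541, 0)]
11. shoelace: 650.4583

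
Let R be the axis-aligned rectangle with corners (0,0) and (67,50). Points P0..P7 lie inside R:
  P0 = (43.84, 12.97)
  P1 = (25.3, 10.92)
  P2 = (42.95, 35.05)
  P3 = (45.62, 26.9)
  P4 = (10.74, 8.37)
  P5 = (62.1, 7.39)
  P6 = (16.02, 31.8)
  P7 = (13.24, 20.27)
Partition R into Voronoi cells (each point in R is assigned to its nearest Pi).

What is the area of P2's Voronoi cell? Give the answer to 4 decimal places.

Area of P2's cell: 678.5700

1. box [0,67]×[0,50]: [(0, 0) (67, 0) (67, 50) (0, 50)]
2. ⊥bis P2·P0 via (43.395,24.01): [(0, 22.2608) (67, 24.9615) (67, 50) (0, 50)]  |A|=1768.0528
3. ⊥bis P2·P1 via (34.125,22.985): [(0, 47.9459) (33.281, 23.6023) (67, 24.9615) (67, 50) (0, 50)]  |A|=1340.6403
4. ⊥bis P2·P3 via (44.285,30.975): [(0, 47.9459) (29.7235, 26.2045) (67, 38.4166) (67, 50) (0, 50)]  |A|=1043.5704
5. ⊥bis P2·P4 via (26.845,21.71): [(12.9741, 38.4559) (29.7235, 26.2045) (67, 38.4166) (67, 50) (3.412, 50)]  |A|=1010.5511
6. ⊥bis P2·P5 via (52.525,21.22): [(12.9741, 38.4559) (29.7235, 26.2045) (67, 38.4166) (67, 50) (3.412, 50)]  |A|=1010.5511
7. ⊥bis P2·P6 via (29.485,33.425): [(30.3323, 26.404) (67, 38.4166) (67, 50) (27.4847, 50)]  |A|=678.57
8. ⊥bis P2·P7 via (28.095,27.66): [(30.3323, 26.404) (67, 38.4166) (67, 50) (27.4847, 50)]  |A|=678.57
9. canonical 4-gon: [(30.3323, 26.404) (67, 38.4166) (67, 50) (27.4847, 50)]
10. shoelace: 678.57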